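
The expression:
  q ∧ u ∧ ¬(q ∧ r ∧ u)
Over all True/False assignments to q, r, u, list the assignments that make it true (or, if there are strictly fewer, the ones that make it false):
is true only for:
  q=True, r=False, u=True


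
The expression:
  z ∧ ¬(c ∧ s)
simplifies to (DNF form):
(z ∧ ¬c) ∨ (z ∧ ¬s)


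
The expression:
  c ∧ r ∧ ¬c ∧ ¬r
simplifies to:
False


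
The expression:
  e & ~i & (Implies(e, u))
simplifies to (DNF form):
e & u & ~i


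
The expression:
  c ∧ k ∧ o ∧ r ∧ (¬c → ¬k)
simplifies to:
c ∧ k ∧ o ∧ r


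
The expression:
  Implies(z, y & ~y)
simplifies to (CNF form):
~z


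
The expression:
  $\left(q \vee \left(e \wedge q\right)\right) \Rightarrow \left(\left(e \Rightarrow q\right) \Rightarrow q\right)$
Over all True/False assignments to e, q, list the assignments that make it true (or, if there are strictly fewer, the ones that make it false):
is always true.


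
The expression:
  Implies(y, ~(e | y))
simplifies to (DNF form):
~y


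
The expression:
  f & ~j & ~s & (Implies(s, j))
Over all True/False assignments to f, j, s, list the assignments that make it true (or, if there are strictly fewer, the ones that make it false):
is true only for:
  f=True, j=False, s=False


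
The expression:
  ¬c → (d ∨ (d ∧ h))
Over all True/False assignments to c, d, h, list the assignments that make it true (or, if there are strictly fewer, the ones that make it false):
is false only for:
  c=False, d=False, h=False;
  c=False, d=False, h=True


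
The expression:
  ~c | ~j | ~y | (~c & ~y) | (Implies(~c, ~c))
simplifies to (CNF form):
True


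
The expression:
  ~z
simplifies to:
~z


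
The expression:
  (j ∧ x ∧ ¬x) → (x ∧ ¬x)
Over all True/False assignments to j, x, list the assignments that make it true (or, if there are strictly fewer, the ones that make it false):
is always true.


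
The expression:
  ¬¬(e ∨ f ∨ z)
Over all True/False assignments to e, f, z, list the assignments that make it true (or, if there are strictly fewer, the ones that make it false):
is false only for:
  e=False, f=False, z=False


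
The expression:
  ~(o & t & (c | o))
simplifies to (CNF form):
~o | ~t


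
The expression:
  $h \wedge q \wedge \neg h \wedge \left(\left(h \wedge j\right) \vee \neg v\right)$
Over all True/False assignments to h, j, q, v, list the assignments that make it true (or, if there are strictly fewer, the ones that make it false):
is never true.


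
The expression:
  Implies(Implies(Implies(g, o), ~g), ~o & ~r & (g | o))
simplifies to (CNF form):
g & (o | ~r)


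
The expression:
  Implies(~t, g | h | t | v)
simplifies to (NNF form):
g | h | t | v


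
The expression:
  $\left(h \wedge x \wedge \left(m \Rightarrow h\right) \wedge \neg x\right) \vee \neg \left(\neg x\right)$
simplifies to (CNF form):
$x$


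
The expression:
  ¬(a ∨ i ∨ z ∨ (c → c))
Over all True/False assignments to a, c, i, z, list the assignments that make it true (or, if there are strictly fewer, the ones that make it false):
is never true.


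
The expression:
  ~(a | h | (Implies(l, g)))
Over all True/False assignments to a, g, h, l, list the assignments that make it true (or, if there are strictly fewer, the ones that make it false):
is true only for:
  a=False, g=False, h=False, l=True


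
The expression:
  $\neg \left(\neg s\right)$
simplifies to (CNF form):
$s$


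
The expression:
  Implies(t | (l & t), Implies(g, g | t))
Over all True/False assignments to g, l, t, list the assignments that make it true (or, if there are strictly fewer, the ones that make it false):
is always true.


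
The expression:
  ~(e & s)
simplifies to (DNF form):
~e | ~s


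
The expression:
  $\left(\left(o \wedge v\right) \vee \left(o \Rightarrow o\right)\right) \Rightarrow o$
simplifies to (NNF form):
$o$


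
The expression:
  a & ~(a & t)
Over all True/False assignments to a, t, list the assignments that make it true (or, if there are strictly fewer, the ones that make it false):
is true only for:
  a=True, t=False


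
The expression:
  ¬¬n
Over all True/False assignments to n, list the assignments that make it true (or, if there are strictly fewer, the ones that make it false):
is true only for:
  n=True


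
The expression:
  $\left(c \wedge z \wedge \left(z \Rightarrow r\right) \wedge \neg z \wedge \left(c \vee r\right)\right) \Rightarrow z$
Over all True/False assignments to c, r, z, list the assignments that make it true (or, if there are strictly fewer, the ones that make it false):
is always true.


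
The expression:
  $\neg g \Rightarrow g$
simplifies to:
$g$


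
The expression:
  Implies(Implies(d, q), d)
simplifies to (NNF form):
d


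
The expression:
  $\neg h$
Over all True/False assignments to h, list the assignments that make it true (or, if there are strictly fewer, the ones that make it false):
is true only for:
  h=False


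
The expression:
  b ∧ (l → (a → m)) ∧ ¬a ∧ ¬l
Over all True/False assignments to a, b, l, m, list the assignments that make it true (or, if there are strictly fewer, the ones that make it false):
is true only for:
  a=False, b=True, l=False, m=False;
  a=False, b=True, l=False, m=True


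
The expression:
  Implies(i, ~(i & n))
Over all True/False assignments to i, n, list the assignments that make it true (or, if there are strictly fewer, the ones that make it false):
is false only for:
  i=True, n=True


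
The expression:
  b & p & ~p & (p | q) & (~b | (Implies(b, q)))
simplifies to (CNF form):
False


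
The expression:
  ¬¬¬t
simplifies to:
¬t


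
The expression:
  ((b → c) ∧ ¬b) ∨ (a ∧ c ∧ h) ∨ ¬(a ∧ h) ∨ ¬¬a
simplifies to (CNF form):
True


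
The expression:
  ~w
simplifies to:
~w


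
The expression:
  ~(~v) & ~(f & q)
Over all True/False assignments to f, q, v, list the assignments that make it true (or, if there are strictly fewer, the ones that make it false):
is true only for:
  f=False, q=False, v=True;
  f=False, q=True, v=True;
  f=True, q=False, v=True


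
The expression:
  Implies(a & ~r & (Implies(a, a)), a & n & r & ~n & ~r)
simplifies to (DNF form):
r | ~a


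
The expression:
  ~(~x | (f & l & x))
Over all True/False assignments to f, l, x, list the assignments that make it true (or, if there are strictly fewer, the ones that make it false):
is true only for:
  f=False, l=False, x=True;
  f=False, l=True, x=True;
  f=True, l=False, x=True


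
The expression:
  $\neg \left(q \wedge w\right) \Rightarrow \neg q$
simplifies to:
$w \vee \neg q$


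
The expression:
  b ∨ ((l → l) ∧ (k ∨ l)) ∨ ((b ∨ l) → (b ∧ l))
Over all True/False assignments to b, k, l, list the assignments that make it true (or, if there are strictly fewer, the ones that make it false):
is always true.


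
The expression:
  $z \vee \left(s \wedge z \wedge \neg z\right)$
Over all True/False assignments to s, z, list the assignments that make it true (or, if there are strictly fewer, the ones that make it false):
is true only for:
  s=False, z=True;
  s=True, z=True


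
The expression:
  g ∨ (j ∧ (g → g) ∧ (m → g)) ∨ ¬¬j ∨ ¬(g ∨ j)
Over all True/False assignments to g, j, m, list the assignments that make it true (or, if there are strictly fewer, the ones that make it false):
is always true.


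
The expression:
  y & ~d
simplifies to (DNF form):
y & ~d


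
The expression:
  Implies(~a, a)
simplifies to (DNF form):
a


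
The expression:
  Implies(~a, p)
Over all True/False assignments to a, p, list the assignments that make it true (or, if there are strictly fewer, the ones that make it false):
is false only for:
  a=False, p=False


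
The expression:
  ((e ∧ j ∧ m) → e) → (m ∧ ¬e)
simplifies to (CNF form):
m ∧ ¬e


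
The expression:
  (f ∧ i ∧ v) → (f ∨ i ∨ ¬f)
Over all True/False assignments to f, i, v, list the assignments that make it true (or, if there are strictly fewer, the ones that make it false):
is always true.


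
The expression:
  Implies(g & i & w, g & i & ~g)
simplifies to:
~g | ~i | ~w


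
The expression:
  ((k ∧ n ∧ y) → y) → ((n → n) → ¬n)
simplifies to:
¬n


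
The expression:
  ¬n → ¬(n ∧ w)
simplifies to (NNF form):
True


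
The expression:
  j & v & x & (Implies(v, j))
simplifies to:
j & v & x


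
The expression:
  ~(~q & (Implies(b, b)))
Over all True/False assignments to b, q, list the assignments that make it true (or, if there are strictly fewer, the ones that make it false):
is true only for:
  b=False, q=True;
  b=True, q=True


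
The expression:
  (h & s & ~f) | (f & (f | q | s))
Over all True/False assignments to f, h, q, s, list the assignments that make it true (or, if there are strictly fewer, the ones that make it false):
is false only for:
  f=False, h=False, q=False, s=False;
  f=False, h=False, q=False, s=True;
  f=False, h=False, q=True, s=False;
  f=False, h=False, q=True, s=True;
  f=False, h=True, q=False, s=False;
  f=False, h=True, q=True, s=False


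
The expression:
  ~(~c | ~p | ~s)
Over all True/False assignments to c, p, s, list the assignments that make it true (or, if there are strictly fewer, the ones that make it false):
is true only for:
  c=True, p=True, s=True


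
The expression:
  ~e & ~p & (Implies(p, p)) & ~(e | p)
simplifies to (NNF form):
~e & ~p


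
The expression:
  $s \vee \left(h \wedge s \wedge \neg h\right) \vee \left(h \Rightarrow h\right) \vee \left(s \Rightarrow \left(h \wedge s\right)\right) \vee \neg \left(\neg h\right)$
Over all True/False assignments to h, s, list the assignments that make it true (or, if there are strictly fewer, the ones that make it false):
is always true.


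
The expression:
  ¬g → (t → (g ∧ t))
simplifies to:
g ∨ ¬t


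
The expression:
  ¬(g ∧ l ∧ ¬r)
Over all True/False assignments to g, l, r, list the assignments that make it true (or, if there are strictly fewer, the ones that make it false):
is false only for:
  g=True, l=True, r=False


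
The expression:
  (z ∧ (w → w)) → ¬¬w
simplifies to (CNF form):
w ∨ ¬z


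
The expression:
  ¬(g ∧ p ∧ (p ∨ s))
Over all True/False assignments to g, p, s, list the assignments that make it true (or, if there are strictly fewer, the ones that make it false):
is false only for:
  g=True, p=True, s=False;
  g=True, p=True, s=True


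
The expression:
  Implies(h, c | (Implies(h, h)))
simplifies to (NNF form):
True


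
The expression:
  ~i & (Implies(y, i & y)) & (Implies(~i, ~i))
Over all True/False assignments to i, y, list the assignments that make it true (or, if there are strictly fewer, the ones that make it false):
is true only for:
  i=False, y=False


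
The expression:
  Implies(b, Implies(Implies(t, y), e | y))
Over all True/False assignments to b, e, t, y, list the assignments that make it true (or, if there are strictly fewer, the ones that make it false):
is false only for:
  b=True, e=False, t=False, y=False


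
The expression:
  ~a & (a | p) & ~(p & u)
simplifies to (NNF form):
p & ~a & ~u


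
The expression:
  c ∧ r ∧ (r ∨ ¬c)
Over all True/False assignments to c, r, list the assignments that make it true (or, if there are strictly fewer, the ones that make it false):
is true only for:
  c=True, r=True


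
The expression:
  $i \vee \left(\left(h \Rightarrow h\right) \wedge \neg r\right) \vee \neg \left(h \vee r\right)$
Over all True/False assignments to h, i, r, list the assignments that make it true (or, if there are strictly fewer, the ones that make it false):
is false only for:
  h=False, i=False, r=True;
  h=True, i=False, r=True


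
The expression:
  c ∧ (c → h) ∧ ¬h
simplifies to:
False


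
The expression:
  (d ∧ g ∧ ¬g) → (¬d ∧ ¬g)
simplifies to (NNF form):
True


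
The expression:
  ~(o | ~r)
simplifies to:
r & ~o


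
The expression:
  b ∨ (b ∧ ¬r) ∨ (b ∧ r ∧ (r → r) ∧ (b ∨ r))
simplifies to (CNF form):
b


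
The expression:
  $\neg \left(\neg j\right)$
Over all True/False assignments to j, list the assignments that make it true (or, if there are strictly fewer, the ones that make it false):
is true only for:
  j=True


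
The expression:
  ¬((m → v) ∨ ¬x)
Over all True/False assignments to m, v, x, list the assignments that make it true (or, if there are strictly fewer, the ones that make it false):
is true only for:
  m=True, v=False, x=True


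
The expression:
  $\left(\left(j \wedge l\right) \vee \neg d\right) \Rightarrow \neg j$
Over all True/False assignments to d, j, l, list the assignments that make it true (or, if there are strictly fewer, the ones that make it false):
is false only for:
  d=False, j=True, l=False;
  d=False, j=True, l=True;
  d=True, j=True, l=True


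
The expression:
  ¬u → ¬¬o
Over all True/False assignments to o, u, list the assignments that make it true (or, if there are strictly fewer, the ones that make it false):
is false only for:
  o=False, u=False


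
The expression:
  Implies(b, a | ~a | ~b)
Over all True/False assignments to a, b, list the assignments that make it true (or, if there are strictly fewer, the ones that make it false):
is always true.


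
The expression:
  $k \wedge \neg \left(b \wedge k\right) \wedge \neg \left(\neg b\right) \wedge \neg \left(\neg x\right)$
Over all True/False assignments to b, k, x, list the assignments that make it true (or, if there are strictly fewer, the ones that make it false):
is never true.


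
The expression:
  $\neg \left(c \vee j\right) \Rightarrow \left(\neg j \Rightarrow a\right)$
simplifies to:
$a \vee c \vee j$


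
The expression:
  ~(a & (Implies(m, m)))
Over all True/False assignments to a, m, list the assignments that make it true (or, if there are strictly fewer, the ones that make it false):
is true only for:
  a=False, m=False;
  a=False, m=True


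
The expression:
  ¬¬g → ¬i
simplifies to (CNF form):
¬g ∨ ¬i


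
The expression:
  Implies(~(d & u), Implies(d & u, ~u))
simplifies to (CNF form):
True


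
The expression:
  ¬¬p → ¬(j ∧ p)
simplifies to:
¬j ∨ ¬p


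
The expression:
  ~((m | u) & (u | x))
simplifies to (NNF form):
~u & (~m | ~x)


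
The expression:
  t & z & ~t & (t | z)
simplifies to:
False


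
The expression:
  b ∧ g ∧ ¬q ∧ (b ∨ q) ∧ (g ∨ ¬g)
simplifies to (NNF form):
b ∧ g ∧ ¬q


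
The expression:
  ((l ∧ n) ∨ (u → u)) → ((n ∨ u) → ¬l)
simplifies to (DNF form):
(¬n ∧ ¬u) ∨ ¬l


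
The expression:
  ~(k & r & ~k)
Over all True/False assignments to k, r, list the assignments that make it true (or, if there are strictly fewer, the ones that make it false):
is always true.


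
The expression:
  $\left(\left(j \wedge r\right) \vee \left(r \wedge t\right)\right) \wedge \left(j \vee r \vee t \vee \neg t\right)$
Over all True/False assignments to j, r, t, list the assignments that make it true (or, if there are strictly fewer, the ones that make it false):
is true only for:
  j=False, r=True, t=True;
  j=True, r=True, t=False;
  j=True, r=True, t=True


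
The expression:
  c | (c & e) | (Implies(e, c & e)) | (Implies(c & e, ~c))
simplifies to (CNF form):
True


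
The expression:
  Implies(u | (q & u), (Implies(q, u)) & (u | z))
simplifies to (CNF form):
True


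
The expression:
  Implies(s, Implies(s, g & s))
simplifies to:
g | ~s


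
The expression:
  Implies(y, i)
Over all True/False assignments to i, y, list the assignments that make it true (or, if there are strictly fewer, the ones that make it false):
is false only for:
  i=False, y=True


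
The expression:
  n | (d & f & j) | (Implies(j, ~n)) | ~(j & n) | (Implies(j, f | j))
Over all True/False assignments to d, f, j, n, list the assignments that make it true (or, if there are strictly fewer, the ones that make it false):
is always true.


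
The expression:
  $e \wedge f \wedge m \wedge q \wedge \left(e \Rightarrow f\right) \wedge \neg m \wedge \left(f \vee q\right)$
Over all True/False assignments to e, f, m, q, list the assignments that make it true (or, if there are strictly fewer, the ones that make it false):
is never true.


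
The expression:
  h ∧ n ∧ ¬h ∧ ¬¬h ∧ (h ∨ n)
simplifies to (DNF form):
False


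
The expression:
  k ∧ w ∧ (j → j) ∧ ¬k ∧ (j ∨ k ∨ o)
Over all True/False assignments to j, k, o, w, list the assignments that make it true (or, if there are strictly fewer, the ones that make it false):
is never true.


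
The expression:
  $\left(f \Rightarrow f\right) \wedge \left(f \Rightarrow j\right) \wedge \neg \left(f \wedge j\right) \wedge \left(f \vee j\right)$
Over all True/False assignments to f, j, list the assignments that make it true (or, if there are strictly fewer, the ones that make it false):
is true only for:
  f=False, j=True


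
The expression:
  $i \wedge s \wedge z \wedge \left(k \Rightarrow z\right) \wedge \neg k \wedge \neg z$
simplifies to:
$\text{False}$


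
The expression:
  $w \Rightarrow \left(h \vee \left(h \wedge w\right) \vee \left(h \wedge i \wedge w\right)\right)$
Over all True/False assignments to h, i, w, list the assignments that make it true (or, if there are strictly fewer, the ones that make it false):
is false only for:
  h=False, i=False, w=True;
  h=False, i=True, w=True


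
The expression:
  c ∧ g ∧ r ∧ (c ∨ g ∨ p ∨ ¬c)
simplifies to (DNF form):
c ∧ g ∧ r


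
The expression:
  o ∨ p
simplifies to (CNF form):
o ∨ p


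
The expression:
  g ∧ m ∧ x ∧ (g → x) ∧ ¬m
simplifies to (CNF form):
False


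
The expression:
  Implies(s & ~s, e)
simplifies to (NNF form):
True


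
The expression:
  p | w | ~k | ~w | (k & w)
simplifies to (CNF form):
True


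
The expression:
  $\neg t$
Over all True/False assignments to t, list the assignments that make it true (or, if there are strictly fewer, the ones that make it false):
is true only for:
  t=False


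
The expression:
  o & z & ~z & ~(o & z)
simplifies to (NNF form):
False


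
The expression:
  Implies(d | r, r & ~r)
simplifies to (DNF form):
~d & ~r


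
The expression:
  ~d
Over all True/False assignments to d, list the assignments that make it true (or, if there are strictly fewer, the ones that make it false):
is true only for:
  d=False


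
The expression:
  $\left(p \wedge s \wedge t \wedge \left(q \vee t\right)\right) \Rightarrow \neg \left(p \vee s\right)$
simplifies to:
$\neg p \vee \neg s \vee \neg t$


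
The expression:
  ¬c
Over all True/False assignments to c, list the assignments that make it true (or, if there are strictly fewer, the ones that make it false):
is true only for:
  c=False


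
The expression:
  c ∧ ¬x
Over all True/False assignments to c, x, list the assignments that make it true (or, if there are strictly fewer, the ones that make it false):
is true only for:
  c=True, x=False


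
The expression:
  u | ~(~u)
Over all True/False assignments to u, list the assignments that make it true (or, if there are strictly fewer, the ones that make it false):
is true only for:
  u=True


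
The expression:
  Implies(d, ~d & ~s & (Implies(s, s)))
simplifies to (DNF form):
~d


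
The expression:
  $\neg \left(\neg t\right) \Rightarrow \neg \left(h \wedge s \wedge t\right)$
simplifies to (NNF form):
$\neg h \vee \neg s \vee \neg t$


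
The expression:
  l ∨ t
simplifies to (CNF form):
l ∨ t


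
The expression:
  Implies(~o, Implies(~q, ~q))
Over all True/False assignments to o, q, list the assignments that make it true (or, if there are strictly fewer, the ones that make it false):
is always true.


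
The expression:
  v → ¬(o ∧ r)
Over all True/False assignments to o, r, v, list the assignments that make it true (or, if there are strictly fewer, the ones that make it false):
is false only for:
  o=True, r=True, v=True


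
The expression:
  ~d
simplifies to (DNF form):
~d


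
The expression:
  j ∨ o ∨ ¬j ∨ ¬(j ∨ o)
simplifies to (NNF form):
True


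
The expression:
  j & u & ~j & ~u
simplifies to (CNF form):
False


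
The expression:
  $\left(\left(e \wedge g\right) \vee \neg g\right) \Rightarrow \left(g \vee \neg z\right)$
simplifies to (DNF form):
$g \vee \neg z$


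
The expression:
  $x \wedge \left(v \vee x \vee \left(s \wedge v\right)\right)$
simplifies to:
$x$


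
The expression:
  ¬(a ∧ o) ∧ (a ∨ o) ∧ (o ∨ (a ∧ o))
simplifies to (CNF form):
o ∧ ¬a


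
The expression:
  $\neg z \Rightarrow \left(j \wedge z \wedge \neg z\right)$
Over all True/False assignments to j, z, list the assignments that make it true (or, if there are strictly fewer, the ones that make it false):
is true only for:
  j=False, z=True;
  j=True, z=True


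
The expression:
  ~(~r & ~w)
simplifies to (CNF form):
r | w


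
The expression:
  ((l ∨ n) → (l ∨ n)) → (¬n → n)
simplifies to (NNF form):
n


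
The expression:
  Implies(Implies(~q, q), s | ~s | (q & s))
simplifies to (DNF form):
True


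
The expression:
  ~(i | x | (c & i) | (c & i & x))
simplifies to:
~i & ~x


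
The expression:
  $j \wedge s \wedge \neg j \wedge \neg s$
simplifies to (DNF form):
$\text{False}$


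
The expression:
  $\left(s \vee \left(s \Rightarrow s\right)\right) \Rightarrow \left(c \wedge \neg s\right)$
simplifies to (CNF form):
$c \wedge \neg s$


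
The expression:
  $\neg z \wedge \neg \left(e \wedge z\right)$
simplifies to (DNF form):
$\neg z$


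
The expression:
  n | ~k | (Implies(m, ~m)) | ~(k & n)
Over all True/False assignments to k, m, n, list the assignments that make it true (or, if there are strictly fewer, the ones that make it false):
is always true.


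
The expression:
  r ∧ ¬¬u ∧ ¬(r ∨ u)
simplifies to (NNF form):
False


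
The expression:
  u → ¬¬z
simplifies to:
z ∨ ¬u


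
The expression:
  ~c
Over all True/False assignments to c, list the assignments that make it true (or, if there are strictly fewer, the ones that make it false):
is true only for:
  c=False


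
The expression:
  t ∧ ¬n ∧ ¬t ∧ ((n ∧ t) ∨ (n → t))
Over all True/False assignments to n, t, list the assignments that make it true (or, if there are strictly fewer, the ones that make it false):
is never true.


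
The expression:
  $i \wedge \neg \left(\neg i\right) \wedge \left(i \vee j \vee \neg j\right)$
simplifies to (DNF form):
$i$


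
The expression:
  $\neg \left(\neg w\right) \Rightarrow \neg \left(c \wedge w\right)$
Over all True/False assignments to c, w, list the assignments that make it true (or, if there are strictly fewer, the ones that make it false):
is false only for:
  c=True, w=True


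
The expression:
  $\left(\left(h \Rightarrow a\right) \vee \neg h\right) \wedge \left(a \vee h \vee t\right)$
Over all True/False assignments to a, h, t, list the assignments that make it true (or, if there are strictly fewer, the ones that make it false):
is false only for:
  a=False, h=False, t=False;
  a=False, h=True, t=False;
  a=False, h=True, t=True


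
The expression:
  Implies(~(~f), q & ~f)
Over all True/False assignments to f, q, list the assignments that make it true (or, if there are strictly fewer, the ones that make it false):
is true only for:
  f=False, q=False;
  f=False, q=True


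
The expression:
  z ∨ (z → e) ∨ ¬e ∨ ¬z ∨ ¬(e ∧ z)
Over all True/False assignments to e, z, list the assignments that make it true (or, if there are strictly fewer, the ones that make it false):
is always true.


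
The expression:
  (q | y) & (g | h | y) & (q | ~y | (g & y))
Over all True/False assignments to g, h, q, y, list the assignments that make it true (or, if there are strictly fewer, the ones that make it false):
is false only for:
  g=False, h=False, q=False, y=False;
  g=False, h=False, q=False, y=True;
  g=False, h=False, q=True, y=False;
  g=False, h=True, q=False, y=False;
  g=False, h=True, q=False, y=True;
  g=True, h=False, q=False, y=False;
  g=True, h=True, q=False, y=False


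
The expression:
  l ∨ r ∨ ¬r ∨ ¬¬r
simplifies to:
True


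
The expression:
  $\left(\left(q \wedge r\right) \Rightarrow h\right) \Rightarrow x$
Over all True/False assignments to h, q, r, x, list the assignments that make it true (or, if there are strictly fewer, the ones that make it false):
is false only for:
  h=False, q=False, r=False, x=False;
  h=False, q=False, r=True, x=False;
  h=False, q=True, r=False, x=False;
  h=True, q=False, r=False, x=False;
  h=True, q=False, r=True, x=False;
  h=True, q=True, r=False, x=False;
  h=True, q=True, r=True, x=False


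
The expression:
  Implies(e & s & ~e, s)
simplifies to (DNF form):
True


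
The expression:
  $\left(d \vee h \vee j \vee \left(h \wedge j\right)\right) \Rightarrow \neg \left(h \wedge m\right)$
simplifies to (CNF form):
$\neg h \vee \neg m$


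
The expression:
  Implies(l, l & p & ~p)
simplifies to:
~l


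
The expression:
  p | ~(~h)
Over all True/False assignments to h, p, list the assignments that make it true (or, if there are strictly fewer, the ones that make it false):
is false only for:
  h=False, p=False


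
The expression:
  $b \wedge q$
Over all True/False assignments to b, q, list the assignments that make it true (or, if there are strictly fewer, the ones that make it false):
is true only for:
  b=True, q=True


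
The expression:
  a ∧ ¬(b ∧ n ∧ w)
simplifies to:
a ∧ (¬b ∨ ¬n ∨ ¬w)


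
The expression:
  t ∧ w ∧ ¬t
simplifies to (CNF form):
False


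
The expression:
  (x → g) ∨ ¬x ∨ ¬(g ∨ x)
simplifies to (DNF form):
g ∨ ¬x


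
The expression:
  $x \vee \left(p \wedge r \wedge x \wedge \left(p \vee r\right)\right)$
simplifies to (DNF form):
$x$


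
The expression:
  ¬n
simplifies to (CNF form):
¬n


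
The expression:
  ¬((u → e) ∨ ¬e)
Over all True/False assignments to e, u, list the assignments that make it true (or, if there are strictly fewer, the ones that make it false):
is never true.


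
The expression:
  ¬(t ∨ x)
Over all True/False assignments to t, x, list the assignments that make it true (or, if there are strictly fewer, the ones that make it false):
is true only for:
  t=False, x=False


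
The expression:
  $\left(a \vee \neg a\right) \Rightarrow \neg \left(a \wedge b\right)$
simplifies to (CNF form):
$\neg a \vee \neg b$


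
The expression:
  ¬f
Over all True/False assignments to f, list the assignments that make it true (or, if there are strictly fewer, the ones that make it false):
is true only for:
  f=False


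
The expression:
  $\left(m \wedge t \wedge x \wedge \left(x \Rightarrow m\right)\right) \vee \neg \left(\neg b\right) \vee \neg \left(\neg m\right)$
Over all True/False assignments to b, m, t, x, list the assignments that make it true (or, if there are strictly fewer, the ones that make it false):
is false only for:
  b=False, m=False, t=False, x=False;
  b=False, m=False, t=False, x=True;
  b=False, m=False, t=True, x=False;
  b=False, m=False, t=True, x=True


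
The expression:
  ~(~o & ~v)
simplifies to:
o | v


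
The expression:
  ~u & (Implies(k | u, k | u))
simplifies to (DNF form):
~u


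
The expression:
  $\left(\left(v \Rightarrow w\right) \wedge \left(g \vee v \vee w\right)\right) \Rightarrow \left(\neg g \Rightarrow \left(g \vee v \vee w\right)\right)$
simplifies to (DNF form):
$\text{True}$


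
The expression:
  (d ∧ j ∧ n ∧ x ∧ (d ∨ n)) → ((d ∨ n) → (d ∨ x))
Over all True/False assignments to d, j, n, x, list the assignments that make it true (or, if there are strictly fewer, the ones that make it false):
is always true.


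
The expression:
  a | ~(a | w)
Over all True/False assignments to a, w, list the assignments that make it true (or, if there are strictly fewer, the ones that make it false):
is false only for:
  a=False, w=True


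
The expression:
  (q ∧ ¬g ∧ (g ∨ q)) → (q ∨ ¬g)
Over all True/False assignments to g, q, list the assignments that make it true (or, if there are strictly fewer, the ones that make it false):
is always true.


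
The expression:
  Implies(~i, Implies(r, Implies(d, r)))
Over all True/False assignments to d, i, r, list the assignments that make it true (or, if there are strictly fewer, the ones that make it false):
is always true.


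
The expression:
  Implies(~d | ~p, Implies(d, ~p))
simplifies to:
True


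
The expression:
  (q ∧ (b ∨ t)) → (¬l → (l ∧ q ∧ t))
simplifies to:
l ∨ (¬b ∧ ¬t) ∨ ¬q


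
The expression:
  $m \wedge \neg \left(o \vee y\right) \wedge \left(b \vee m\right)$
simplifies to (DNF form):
$m \wedge \neg o \wedge \neg y$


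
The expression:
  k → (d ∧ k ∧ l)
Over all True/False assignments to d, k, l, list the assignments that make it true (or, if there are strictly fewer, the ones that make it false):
is false only for:
  d=False, k=True, l=False;
  d=False, k=True, l=True;
  d=True, k=True, l=False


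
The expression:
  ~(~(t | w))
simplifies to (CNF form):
t | w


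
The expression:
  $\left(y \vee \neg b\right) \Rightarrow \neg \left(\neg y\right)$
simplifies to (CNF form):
$b \vee y$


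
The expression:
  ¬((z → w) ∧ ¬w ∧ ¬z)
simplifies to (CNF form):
w ∨ z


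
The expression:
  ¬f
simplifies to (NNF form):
¬f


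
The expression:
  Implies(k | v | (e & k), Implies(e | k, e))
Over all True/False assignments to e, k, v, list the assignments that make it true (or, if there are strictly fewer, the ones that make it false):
is false only for:
  e=False, k=True, v=False;
  e=False, k=True, v=True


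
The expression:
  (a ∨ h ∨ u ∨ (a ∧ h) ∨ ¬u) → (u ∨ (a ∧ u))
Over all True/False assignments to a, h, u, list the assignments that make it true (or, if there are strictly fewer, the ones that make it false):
is true only for:
  a=False, h=False, u=True;
  a=False, h=True, u=True;
  a=True, h=False, u=True;
  a=True, h=True, u=True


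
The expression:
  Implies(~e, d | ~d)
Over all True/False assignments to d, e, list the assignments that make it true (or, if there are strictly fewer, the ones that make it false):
is always true.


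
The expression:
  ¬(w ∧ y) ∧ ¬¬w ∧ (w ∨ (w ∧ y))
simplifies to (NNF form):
w ∧ ¬y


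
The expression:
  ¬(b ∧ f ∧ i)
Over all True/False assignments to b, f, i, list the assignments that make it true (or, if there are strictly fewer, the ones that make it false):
is false only for:
  b=True, f=True, i=True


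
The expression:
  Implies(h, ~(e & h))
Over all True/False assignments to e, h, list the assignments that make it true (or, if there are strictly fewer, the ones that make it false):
is false only for:
  e=True, h=True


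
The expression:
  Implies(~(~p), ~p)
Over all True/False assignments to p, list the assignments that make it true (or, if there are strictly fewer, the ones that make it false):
is true only for:
  p=False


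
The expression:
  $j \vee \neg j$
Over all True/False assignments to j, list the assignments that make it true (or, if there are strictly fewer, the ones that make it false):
is always true.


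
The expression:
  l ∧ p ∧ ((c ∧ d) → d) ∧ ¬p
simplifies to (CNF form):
False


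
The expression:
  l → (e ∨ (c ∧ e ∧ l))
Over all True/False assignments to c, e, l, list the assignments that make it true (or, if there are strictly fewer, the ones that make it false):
is false only for:
  c=False, e=False, l=True;
  c=True, e=False, l=True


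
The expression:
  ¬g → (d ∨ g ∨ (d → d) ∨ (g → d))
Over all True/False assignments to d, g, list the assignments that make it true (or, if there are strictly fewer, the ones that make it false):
is always true.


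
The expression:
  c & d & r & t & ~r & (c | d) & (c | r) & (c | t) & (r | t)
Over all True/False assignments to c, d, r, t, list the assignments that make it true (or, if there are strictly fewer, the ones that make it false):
is never true.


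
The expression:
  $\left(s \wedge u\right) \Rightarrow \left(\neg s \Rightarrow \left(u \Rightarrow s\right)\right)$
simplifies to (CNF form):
$\text{True}$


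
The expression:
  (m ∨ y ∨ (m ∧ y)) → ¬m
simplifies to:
¬m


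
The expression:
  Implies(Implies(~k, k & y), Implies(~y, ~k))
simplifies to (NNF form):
y | ~k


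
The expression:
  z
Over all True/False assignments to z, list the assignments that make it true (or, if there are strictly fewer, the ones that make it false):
is true only for:
  z=True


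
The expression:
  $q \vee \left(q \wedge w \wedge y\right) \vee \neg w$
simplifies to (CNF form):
$q \vee \neg w$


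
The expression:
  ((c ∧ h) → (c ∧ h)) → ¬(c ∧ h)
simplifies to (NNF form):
¬c ∨ ¬h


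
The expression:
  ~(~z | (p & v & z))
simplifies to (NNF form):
z & (~p | ~v)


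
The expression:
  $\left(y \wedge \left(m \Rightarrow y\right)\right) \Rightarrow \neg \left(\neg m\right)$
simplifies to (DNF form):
$m \vee \neg y$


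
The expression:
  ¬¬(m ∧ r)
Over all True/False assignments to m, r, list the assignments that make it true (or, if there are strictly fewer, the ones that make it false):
is true only for:
  m=True, r=True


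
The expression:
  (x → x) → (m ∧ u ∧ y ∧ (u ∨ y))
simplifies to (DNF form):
m ∧ u ∧ y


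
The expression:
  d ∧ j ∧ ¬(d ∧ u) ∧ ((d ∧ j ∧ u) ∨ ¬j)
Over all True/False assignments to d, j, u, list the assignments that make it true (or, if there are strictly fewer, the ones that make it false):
is never true.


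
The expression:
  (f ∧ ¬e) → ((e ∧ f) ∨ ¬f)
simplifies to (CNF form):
e ∨ ¬f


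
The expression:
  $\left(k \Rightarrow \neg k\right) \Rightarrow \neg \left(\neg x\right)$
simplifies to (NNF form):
$k \vee x$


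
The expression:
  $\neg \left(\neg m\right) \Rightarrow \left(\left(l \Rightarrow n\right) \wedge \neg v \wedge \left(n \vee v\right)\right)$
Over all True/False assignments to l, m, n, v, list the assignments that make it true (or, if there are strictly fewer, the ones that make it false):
is false only for:
  l=False, m=True, n=False, v=False;
  l=False, m=True, n=False, v=True;
  l=False, m=True, n=True, v=True;
  l=True, m=True, n=False, v=False;
  l=True, m=True, n=False, v=True;
  l=True, m=True, n=True, v=True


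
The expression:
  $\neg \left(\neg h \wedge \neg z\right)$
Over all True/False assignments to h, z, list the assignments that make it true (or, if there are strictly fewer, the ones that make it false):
is false only for:
  h=False, z=False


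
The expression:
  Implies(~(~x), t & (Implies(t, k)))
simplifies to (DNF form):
~x | (k & t)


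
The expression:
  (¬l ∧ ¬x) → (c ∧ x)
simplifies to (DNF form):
l ∨ x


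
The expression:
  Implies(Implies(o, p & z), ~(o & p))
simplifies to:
~o | ~p | ~z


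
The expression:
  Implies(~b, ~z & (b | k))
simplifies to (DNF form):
b | (k & ~z)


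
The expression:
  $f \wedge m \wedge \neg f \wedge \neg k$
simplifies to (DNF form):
$\text{False}$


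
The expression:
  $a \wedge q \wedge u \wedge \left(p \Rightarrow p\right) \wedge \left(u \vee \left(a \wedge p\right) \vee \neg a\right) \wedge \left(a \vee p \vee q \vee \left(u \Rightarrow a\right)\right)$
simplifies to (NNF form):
$a \wedge q \wedge u$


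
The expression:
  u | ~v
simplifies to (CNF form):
u | ~v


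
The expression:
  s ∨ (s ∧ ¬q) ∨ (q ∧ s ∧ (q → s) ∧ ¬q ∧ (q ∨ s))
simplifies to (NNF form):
s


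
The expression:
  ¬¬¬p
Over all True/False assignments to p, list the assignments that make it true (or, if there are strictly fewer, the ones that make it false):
is true only for:
  p=False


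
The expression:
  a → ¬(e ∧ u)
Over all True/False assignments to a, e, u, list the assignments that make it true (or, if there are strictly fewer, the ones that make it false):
is false only for:
  a=True, e=True, u=True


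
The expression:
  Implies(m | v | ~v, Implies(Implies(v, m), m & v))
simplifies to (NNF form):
v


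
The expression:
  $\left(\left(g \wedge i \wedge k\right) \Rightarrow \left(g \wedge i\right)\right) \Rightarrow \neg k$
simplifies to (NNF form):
$\neg k$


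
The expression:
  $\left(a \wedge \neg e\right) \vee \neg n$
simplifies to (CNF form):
$\left(a \vee \neg n\right) \wedge \left(\neg e \vee \neg n\right)$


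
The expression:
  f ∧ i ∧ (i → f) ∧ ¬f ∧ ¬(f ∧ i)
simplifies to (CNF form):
False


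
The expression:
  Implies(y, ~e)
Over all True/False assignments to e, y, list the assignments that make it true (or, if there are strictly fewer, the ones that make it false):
is false only for:
  e=True, y=True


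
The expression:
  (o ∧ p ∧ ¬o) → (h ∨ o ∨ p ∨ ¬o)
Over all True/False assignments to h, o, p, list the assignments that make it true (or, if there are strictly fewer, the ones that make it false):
is always true.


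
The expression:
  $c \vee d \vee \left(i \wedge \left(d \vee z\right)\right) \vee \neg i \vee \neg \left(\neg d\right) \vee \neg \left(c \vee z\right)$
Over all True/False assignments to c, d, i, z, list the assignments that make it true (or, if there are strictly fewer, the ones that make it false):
is always true.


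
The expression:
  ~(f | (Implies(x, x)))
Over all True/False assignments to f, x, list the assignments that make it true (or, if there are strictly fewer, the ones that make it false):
is never true.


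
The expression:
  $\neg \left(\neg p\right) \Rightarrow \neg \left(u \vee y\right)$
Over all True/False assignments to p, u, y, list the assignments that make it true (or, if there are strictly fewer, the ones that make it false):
is false only for:
  p=True, u=False, y=True;
  p=True, u=True, y=False;
  p=True, u=True, y=True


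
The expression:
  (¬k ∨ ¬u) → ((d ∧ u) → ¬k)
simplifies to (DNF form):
True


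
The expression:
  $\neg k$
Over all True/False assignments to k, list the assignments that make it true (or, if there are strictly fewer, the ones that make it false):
is true only for:
  k=False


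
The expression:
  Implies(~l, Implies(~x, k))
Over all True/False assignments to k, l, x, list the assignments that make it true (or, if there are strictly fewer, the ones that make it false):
is false only for:
  k=False, l=False, x=False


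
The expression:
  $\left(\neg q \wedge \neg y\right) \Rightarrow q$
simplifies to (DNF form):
$q \vee y$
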